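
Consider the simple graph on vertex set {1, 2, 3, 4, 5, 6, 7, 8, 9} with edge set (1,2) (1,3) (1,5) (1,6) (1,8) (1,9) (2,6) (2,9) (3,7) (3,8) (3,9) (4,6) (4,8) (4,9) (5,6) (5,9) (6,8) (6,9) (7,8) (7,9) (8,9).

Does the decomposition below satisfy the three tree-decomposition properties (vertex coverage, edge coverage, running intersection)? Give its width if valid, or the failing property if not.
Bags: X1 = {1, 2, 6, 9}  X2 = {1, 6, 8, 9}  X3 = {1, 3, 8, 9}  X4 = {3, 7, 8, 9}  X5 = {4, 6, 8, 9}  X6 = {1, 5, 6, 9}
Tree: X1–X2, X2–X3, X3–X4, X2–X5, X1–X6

Vertex coverage: the bags together contain {1, 2, 3, 4, 5, 6, 7, 8, 9}, the full vertex set. Edge coverage: each edge of G has both endpoints in at least one bag. Running intersection: for every vertex, the bags containing it form a connected subtree. All three properties hold, so this is a valid tree decomposition of width max|bag| − 1 = 3, and hence tw(G) ≤ 3.

Yes; width 3.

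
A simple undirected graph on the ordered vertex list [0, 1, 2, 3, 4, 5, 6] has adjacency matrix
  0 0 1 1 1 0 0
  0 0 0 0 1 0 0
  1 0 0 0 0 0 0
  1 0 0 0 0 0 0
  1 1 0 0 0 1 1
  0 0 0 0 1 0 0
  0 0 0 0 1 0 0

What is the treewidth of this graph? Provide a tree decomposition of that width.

Each bag holds 2 vertices, so the decomposition has width 1, which upper-bounds the treewidth. Any graph with an edge has treewidth ≥ 1, and G has the edge 4–6. Hence tw(G) = 1 exactly.

Treewidth 1.
Bags: B1 = {4, 6}  B2 = {0, 4}  B3 = {4, 5}  B4 = {1, 4}  B5 = {0, 3}  B6 = {0, 2}
Tree: B1–B2, B1–B3, B1–B4, B2–B5, B2–B6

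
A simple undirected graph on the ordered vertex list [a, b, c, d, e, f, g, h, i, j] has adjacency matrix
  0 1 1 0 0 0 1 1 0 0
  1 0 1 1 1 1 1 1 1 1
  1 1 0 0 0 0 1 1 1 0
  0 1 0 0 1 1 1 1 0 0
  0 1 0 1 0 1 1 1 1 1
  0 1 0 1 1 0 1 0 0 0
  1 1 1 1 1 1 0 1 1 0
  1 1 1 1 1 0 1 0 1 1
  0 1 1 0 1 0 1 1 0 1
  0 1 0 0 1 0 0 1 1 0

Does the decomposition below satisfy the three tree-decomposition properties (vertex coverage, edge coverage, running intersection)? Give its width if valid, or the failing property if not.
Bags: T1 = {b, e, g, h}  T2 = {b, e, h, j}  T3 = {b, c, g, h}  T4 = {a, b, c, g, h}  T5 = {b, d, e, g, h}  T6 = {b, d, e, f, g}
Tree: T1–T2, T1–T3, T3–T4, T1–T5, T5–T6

No — vertex i appears in no bag.

A tree decomposition must satisfy three properties: every vertex lies in some bag; for every edge, both endpoints lie together in some bag; and for every vertex, the bags containing it form a connected subtree. Here vertex i appears in no bag, so the decomposition is invalid.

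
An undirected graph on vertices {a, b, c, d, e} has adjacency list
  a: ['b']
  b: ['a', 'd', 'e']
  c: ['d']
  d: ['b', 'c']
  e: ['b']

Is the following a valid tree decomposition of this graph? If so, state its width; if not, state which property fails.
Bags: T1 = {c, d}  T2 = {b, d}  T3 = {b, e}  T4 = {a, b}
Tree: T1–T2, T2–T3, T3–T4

Yes; width 1.

Checking the three conditions: (i) the bags cover all of {a, b, c, d, e}; (ii) for each edge, some bag contains both endpoints; (iii) the bags containing any fixed vertex form a subtree. All hold, so the decomposition is valid with width 2 − 1 = 1.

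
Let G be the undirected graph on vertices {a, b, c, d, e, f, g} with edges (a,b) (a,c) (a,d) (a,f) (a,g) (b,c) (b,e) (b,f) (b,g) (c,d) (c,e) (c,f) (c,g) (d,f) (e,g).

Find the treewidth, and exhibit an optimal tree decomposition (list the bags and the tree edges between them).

Treewidth 3.
One optimal decomposition is:
Bags: B1 = {a, b, c, f}  B2 = {a, c, d, f}  B3 = {a, b, c, g}  B4 = {b, c, e, g}
Tree: B1–B2, B1–B3, B3–B4

The largest bag has 4 vertices, giving width 3; this decomposition certifies tw(G) ≤ 3. Conversely, {a, c, d, f} is a clique of size 4, and the vertices of any clique must share a bag in every tree decomposition; so some bag has ≥ 4 vertices and tw(G) ≥ 3. Hence tw(G) = 3 exactly.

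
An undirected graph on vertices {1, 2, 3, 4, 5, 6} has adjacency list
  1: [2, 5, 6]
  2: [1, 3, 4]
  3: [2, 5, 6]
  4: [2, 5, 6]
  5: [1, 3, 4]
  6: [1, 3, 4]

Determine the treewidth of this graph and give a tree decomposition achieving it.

The largest bag has 4 vertices, giving width 3; this decomposition certifies tw(G) ≤ 3. For the lower bound: the 4 vertex sets {1,2}, {4,6}, {5}, {3} are disjoint, each induces a connected subgraph, and every pair is joined by at least one edge of G. Contracting each set to a single vertex therefore yields K_{4} as a minor, and since treewidth is minor-monotone, tw(G) ≥ tw(K_{4}) = 3. Therefore the treewidth is 3.

Treewidth 3.
One such decomposition:
Bags: B1 = {1, 2, 5, 6}  B2 = {2, 4, 5, 6}  B3 = {2, 3, 5, 6}
Tree: B1–B2, B2–B3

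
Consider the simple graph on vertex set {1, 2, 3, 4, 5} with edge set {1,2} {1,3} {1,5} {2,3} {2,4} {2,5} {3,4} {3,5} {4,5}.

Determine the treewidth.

A width-3 tree decomposition is:
Bags: B1 = {1, 2, 3, 5}  B2 = {2, 3, 4, 5}
Tree: B1–B2
The largest bag has 4 vertices, giving width 3; this decomposition certifies tw(G) ≤ 3. For the lower bound, the 4 vertices {1, 2, 3, 5} are pairwise adjacent, and any tree decomposition puts a clique entirely inside one bag — forcing width ≥ 3. Therefore the treewidth is 3.

3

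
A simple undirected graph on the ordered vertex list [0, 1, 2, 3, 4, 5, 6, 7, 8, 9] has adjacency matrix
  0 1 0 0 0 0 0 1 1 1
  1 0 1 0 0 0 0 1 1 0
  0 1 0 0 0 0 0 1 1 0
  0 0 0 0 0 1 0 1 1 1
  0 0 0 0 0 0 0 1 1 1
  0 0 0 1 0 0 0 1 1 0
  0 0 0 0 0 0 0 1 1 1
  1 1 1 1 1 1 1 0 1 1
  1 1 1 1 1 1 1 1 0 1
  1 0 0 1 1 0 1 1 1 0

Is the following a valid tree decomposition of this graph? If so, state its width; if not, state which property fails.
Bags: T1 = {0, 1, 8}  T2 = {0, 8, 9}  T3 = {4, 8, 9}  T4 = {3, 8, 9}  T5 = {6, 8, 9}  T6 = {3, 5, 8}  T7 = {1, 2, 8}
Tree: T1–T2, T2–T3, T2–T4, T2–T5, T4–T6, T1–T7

No — vertex 7 appears in no bag.

A tree decomposition must satisfy three properties: every vertex lies in some bag; for every edge, both endpoints lie together in some bag; and for every vertex, the bags containing it form a connected subtree. Here vertex 7 appears in no bag, so the decomposition is invalid.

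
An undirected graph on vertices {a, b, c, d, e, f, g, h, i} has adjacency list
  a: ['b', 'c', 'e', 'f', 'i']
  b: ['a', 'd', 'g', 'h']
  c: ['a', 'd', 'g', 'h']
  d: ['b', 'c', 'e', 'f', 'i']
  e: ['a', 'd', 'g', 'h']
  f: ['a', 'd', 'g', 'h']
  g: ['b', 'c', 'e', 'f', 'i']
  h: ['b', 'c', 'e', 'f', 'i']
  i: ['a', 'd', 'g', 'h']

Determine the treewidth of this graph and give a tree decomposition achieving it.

Treewidth 4.
Bags: B1 = {a, d, g, h, i}  B2 = {a, c, d, g, h}  B3 = {a, d, e, g, h}  B4 = {a, b, d, g, h}  B5 = {a, d, f, g, h}
Tree: B1–B2, B2–B3, B3–B4, B4–B5

The largest bag has 5 vertices, giving width 4; this decomposition certifies tw(G) ≤ 4. For the lower bound: the 5 vertex sets {d,i}, {c,g}, {a,e}, {h}, {b} are disjoint, each induces a connected subgraph, and every pair is joined by at least one edge of G. Contracting each set to a single vertex therefore yields K_{5} as a minor, and since treewidth is minor-monotone, tw(G) ≥ tw(K_{5}) = 4. Therefore the treewidth is 4.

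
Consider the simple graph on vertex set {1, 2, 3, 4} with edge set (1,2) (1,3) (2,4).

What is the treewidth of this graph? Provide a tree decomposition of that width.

Treewidth 1.
One optimal decomposition is:
Bags: B1 = {2, 4}  B2 = {1, 2}  B3 = {1, 3}
Tree: B1–B2, B2–B3

The largest bag has 2 vertices, giving width 1; this decomposition certifies tw(G) ≤ 1. G has an edge, so its treewidth is at least 1. The upper and lower bounds meet at 1, so that is the treewidth.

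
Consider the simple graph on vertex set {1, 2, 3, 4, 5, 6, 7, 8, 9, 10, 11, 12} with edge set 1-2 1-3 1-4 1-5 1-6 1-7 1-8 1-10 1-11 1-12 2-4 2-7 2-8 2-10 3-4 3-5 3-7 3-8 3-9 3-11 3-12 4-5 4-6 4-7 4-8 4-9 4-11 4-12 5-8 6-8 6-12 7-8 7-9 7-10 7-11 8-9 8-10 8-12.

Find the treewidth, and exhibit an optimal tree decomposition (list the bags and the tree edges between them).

Every bag has size at most 5, so the width is 5 − 1 = 4 and tw(G) ≤ 4. Conversely, {1, 2, 7, 8, 10} is a clique of size 5, and the vertices of any clique must share a bag in every tree decomposition; so some bag has ≥ 5 vertices and tw(G) ≥ 4. The upper and lower bounds meet at 4, so that is the treewidth.

Treewidth 4.
Bags: B1 = {1, 2, 4, 7, 8}  B2 = {1, 3, 4, 7, 8}  B3 = {1, 3, 4, 7, 11}  B4 = {1, 3, 4, 8, 12}  B5 = {1, 3, 4, 5, 8}  B6 = {3, 4, 7, 8, 9}  B7 = {1, 4, 6, 8, 12}  B8 = {1, 2, 7, 8, 10}
Tree: B1–B2, B2–B3, B2–B4, B4–B5, B2–B6, B4–B7, B1–B8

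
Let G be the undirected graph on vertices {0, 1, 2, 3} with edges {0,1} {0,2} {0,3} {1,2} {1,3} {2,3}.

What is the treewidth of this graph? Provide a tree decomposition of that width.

Treewidth 3.
Bags: B1 = {0, 1, 2, 3}
Tree: (single bag)

With just one bag of size 4, the width is 4 − 1 = 3, so tw(G) ≤ 3. For the lower bound, the 4 vertices {0, 1, 2, 3} are pairwise adjacent, and any tree decomposition puts a clique entirely inside one bag — forcing width ≥ 3. Hence tw(G) = 3 exactly.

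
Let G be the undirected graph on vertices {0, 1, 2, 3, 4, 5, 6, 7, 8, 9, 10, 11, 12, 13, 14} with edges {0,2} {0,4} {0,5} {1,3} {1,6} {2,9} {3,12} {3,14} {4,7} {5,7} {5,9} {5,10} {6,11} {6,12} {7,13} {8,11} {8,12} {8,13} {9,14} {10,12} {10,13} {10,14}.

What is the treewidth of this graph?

A width-3 tree decomposition is:
Bags: B1 = {0, 2, 4, 9}  B2 = {0, 4, 5, 9}  B3 = {4, 5, 7, 9}  B4 = {5, 7, 9, 14}  B5 = {5, 7, 10, 14}  B6 = {7, 10, 13, 14}  B7 = {3, 10, 13, 14}  B8 = {3, 10, 12, 13}  B9 = {3, 8, 12, 13}  B10 = {1, 3, 8, 12}  B11 = {1, 6, 8, 12}  B12 = {1, 6, 8, 11}
Tree: B1–B2, B2–B3, B3–B4, B4–B5, B5–B6, B6–B7, B7–B8, B8–B9, B9–B10, B10–B11, B11–B12
The largest bag has 4 vertices, giving width 3; this decomposition certifies tw(G) ≤ 3. For the lower bound: the 4 vertex sets {0,2,4}, {9}, {5}, {7,10,13,14} are disjoint, each induces a connected subgraph, and every pair is joined by at least one edge of G. Contracting each set to a single vertex therefore yields K_{4} as a minor, and since treewidth is minor-monotone, tw(G) ≥ tw(K_{4}) = 3. Hence tw(G) = 3 exactly.

3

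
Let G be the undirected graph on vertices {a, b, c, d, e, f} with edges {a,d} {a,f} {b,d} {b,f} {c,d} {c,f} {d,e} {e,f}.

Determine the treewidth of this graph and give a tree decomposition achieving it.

Treewidth 2.
Bags: B1 = {d, e, f}  B2 = {c, d, f}  B3 = {b, d, f}  B4 = {a, d, f}
Tree: B1–B2, B2–B3, B3–B4

Every bag has size at most 3, so the width is 3 − 1 = 2 and tw(G) ≤ 2. The edges e–d–c–f–e form a cycle, so G is not a tree and its treewidth is at least 2. The upper and lower bounds meet at 2, so that is the treewidth.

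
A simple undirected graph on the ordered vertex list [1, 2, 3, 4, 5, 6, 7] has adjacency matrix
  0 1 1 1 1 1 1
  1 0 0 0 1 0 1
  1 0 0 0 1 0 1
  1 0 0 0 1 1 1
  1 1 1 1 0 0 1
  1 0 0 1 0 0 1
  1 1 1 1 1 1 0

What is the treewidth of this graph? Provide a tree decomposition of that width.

Each bag holds 4 vertices, so the decomposition has width 3, which upper-bounds the treewidth. Conversely, {1, 2, 5, 7} is a clique of size 4, and the vertices of any clique must share a bag in every tree decomposition; so some bag has ≥ 4 vertices and tw(G) ≥ 3. Therefore the treewidth is 3.

Treewidth 3.
One such decomposition:
Bags: B1 = {1, 4, 5, 7}  B2 = {1, 3, 5, 7}  B3 = {1, 2, 5, 7}  B4 = {1, 4, 6, 7}
Tree: B1–B2, B2–B3, B1–B4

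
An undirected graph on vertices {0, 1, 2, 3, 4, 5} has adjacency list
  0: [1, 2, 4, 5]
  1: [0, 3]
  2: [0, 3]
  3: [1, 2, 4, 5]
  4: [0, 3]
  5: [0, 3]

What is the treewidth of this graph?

2

A width-2 tree decomposition is:
Bags: B1 = {0, 3, 4}  B2 = {0, 2, 3}  B3 = {0, 1, 3}  B4 = {0, 3, 5}
Tree: B1–B2, B2–B3, B3–B4
Every bag has size at most 3, so the width is 3 − 1 = 2 and tw(G) ≤ 2. The edges 0–4–3–2–0 form a cycle, so G is not a tree and its treewidth is at least 2. Hence tw(G) = 2 exactly.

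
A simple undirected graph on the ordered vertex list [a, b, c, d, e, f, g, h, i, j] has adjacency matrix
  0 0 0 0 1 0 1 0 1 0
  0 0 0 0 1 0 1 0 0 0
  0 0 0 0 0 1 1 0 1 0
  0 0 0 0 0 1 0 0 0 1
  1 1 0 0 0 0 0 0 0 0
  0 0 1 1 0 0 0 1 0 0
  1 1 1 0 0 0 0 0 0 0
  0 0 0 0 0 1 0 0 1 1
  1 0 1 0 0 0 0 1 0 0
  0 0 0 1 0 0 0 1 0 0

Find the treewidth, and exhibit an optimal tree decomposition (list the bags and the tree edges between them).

Each bag holds 3 vertices, so the decomposition has width 2, which upper-bounds the treewidth. For the lower bound, G contains the cycle e–b–g–a–e, so G is not a forest; only forests have treewidth ≤ 1, hence tw(G) ≥ 2. Combining the bounds, tw(G) = 2.

Treewidth 2.
Bags: B1 = {a, b, e}  B2 = {a, b, g}  B3 = {a, g, i}  B4 = {c, g, i}  B5 = {c, h, i}  B6 = {c, f, h}  B7 = {f, h, j}  B8 = {d, f, j}
Tree: B1–B2, B2–B3, B3–B4, B4–B5, B5–B6, B6–B7, B7–B8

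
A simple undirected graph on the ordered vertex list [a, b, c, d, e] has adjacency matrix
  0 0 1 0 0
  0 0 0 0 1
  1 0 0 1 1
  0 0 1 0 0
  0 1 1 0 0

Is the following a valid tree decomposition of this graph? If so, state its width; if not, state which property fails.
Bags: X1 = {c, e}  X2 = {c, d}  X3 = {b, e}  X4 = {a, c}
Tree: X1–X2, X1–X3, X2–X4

Yes; width 1.

Every vertex of G appears in some bag (union = {a, b, c, d, e}); every edge is covered by a bag; and for each vertex v the set of bags containing v is connected in the bag tree. The decomposition is therefore valid. The largest bag has 2 vertices, so the width is 1.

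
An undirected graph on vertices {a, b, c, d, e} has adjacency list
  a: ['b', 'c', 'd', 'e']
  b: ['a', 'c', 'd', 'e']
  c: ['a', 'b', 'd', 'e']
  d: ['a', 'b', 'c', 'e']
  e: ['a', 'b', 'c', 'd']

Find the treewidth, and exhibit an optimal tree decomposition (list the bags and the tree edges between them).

With just one bag of size 5, the width is 5 − 1 = 4, so tw(G) ≤ 4. For the lower bound, the 5 vertices {a, b, c, d, e} are pairwise adjacent, and any tree decomposition puts a clique entirely inside one bag — forcing width ≥ 4. Therefore the treewidth is 4.

Treewidth 4.
One such decomposition:
Bags: B1 = {a, b, c, d, e}
Tree: (single bag)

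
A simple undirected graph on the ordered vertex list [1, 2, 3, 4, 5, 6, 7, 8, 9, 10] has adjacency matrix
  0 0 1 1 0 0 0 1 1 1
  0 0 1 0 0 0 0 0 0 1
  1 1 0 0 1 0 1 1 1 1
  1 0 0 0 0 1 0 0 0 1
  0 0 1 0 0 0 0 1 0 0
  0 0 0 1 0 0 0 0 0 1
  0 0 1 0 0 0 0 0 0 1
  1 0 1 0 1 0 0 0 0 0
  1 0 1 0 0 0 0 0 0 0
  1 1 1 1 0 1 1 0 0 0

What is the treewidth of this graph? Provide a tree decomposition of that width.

Treewidth 2.
One such decomposition:
Bags: B1 = {3, 7, 10}  B2 = {1, 3, 10}  B3 = {1, 3, 8}  B4 = {2, 3, 10}  B5 = {3, 5, 8}  B6 = {1, 3, 9}  B7 = {1, 4, 10}  B8 = {4, 6, 10}
Tree: B1–B2, B2–B3, B2–B4, B3–B5, B2–B6, B2–B7, B7–B8

Each bag holds 3 vertices, so the decomposition has width 2, which upper-bounds the treewidth. On the other hand G contains the 3-clique {1, 3, 8}. A clique must lie in a single bag of any decomposition, so no decomposition can have width below 2. Hence tw(G) = 2 exactly.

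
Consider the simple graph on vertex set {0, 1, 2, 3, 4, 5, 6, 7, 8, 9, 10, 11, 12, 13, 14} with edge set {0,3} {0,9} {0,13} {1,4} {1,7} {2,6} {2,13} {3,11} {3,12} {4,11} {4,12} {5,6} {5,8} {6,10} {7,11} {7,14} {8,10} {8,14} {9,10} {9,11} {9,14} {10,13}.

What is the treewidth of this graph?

A width-3 tree decomposition is:
Bags: B1 = {1, 4, 7, 12}  B2 = {4, 7, 11, 12}  B3 = {3, 7, 11, 12}  B4 = {3, 7, 11, 14}  B5 = {3, 9, 11, 14}  B6 = {0, 3, 9, 14}  B7 = {0, 8, 9, 14}  B8 = {0, 8, 9, 10}  B9 = {0, 8, 10, 13}  B10 = {5, 8, 10, 13}  B11 = {5, 6, 10, 13}  B12 = {2, 5, 6, 13}
Tree: B1–B2, B2–B3, B3–B4, B4–B5, B5–B6, B6–B7, B7–B8, B8–B9, B9–B10, B10–B11, B11–B12
Each bag holds 4 vertices, so the decomposition has width 3, which upper-bounds the treewidth. For the lower bound: the 4 vertex sets {1,4,12}, {7}, {11}, {0,3,9,14} are disjoint, each induces a connected subgraph, and every pair is joined by at least one edge of G. Contracting each set to a single vertex therefore yields K_{4} as a minor, and since treewidth is minor-monotone, tw(G) ≥ tw(K_{4}) = 3. Therefore the treewidth is 3.

3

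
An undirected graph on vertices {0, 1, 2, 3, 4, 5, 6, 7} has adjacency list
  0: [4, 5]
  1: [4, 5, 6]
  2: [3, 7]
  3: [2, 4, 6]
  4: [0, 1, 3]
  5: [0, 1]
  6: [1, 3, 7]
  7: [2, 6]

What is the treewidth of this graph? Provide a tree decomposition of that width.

Treewidth 2.
One such decomposition:
Bags: B1 = {0, 4, 5}  B2 = {1, 4, 5}  B3 = {1, 3, 4}  B4 = {1, 3, 6}  B5 = {2, 3, 6}  B6 = {2, 6, 7}
Tree: B1–B2, B2–B3, B3–B4, B4–B5, B5–B6

Each bag holds 3 vertices, so the decomposition has width 2, which upper-bounds the treewidth. Since 0–5–1–4–0 is a cycle in G, G is not acyclic. Forests are exactly the graphs of treewidth ≤ 1, so tw(G) ≥ 2. Therefore the treewidth is 2.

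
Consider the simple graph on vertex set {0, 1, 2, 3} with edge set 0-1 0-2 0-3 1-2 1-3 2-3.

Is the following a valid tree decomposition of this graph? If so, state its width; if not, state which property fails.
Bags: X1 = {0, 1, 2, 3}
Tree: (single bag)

Vertex coverage: the bags together contain {0, 1, 2, 3}, the full vertex set. Edge coverage: each edge of G has both endpoints in at least one bag. Running intersection: for every vertex, the bags containing it form a connected subtree. All three properties hold, so this is a valid tree decomposition of width max|bag| − 1 = 3, and hence tw(G) ≤ 3.

Yes; width 3.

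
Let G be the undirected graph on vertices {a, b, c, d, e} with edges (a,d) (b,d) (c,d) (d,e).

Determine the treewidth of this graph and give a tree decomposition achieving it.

Each bag holds 2 vertices, so the decomposition has width 1, which upper-bounds the treewidth. Since G has at least one edge (e.g. d–b), it is not an edgeless graph, so tw(G) ≥ 1. Therefore the treewidth is 1.

Treewidth 1.
One such decomposition:
Bags: B1 = {b, d}  B2 = {d, e}  B3 = {c, d}  B4 = {a, d}
Tree: B1–B2, B2–B3, B1–B4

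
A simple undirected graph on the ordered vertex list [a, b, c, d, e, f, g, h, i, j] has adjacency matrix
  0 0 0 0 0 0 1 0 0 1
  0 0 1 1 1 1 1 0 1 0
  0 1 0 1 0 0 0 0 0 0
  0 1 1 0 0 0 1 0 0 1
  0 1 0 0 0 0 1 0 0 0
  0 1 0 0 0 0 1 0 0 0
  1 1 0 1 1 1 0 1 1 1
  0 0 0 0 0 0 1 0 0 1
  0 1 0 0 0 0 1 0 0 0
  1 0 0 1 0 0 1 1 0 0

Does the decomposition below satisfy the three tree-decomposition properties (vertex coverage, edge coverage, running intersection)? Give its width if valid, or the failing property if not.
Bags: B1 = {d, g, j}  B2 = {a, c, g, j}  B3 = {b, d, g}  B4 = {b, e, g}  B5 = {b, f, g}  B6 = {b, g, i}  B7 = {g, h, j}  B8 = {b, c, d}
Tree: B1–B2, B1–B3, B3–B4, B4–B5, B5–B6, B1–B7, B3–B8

A tree decomposition must satisfy three properties: every vertex lies in some bag; for every edge, both endpoints lie together in some bag; and for every vertex, the bags containing it form a connected subtree. Here bags containing vertex c are not connected in the tree, so the decomposition is invalid.

No — bags containing vertex c are not connected in the tree.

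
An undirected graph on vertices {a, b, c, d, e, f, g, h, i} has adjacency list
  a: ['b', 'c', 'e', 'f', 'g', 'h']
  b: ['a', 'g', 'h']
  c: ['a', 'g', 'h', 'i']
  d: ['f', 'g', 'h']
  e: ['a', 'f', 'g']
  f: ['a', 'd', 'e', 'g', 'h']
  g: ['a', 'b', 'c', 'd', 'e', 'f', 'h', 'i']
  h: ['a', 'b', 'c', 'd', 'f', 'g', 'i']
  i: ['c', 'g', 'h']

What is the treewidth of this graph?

A width-3 tree decomposition is:
Bags: B1 = {a, f, g, h}  B2 = {a, e, f, g}  B3 = {a, b, g, h}  B4 = {a, c, g, h}  B5 = {d, f, g, h}  B6 = {c, g, h, i}
Tree: B1–B2, B1–B3, B1–B4, B1–B5, B4–B6
Every bag has size at most 4, so the width is 4 − 1 = 3 and tw(G) ≤ 3. Conversely, {a, e, f, g} is a clique of size 4, and the vertices of any clique must share a bag in every tree decomposition; so some bag has ≥ 4 vertices and tw(G) ≥ 3. Combining the bounds, tw(G) = 3.

3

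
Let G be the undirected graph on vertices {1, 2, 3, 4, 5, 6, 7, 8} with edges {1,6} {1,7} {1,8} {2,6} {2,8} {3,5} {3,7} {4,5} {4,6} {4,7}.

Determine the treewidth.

2

A width-2 tree decomposition is:
Bags: B1 = {1, 2, 8}  B2 = {1, 2, 6}  B3 = {1, 6, 7}  B4 = {4, 6, 7}  B5 = {3, 4, 7}  B6 = {3, 4, 5}
Tree: B1–B2, B2–B3, B3–B4, B4–B5, B5–B6
Each bag holds 3 vertices, so the decomposition has width 2, which upper-bounds the treewidth. For the lower bound, G contains the cycle 8–2–6–1–8, so G is not a forest; only forests have treewidth ≤ 1, hence tw(G) ≥ 2. The upper and lower bounds meet at 2, so that is the treewidth.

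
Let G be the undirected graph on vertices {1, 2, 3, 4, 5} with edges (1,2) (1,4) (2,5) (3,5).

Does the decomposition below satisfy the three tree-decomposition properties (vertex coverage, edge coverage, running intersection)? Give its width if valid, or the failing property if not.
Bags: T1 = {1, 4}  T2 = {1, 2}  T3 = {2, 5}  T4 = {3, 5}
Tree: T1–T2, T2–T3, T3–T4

Checking the three conditions: (i) the bags cover all of {1, 2, 3, 4, 5}; (ii) for each edge, some bag contains both endpoints; (iii) the bags containing any fixed vertex form a subtree. All hold, so the decomposition is valid with width 2 − 1 = 1.

Yes; width 1.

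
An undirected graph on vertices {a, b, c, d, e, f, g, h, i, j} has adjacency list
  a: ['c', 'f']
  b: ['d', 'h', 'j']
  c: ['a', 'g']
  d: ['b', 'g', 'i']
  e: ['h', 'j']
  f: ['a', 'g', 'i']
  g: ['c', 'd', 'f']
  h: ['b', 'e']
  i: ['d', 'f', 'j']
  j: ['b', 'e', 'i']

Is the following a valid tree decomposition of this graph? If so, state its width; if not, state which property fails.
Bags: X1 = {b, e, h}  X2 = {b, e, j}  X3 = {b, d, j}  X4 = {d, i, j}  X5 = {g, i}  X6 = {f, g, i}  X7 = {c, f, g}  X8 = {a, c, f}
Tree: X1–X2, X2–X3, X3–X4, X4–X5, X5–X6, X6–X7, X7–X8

A tree decomposition must satisfy three properties: every vertex lies in some bag; for every edge, both endpoints lie together in some bag; and for every vertex, the bags containing it form a connected subtree. Here edge (d,g) lies in no bag, so the decomposition is invalid.

No — edge (d,g) lies in no bag.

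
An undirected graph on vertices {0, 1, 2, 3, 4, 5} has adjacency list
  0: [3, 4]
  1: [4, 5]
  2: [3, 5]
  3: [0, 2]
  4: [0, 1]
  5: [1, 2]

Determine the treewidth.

2

A width-2 tree decomposition is:
Bags: B1 = {1, 4, 5}  B2 = {0, 4, 5}  B3 = {0, 3, 5}  B4 = {2, 3, 5}
Tree: B1–B2, B2–B3, B3–B4
The largest bag has 3 vertices, giving width 2; this decomposition certifies tw(G) ≤ 2. Since 5–1–4–0–3–2–5 is a cycle in G, G is not acyclic. Forests are exactly the graphs of treewidth ≤ 1, so tw(G) ≥ 2. Hence tw(G) = 2 exactly.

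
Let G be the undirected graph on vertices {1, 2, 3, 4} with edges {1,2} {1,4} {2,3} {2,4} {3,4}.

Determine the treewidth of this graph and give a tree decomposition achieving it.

The largest bag has 3 vertices, giving width 2; this decomposition certifies tw(G) ≤ 2. Conversely, {1, 2, 4} is a clique of size 3, and the vertices of any clique must share a bag in every tree decomposition; so some bag has ≥ 3 vertices and tw(G) ≥ 2. Combining the bounds, tw(G) = 2.

Treewidth 2.
One such decomposition:
Bags: B1 = {1, 2, 4}  B2 = {2, 3, 4}
Tree: B1–B2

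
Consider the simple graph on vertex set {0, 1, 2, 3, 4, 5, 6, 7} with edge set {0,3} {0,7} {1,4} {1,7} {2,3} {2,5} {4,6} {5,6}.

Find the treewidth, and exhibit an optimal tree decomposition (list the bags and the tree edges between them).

Each bag holds 3 vertices, so the decomposition has width 2, which upper-bounds the treewidth. For the lower bound, G contains the cycle 5–2–3–0–7–1–4–6–5, so G is not a forest; only forests have treewidth ≤ 1, hence tw(G) ≥ 2. Combining the bounds, tw(G) = 2.

Treewidth 2.
One such decomposition:
Bags: B1 = {2, 3, 5}  B2 = {0, 3, 5}  B3 = {0, 5, 7}  B4 = {1, 5, 7}  B5 = {1, 4, 5}  B6 = {4, 5, 6}
Tree: B1–B2, B2–B3, B3–B4, B4–B5, B5–B6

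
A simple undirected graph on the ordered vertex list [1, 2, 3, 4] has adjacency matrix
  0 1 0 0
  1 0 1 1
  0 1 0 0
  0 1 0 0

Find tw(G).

A width-1 tree decomposition is:
Bags: B1 = {2, 3}  B2 = {1, 2}  B3 = {2, 4}
Tree: B1–B2, B1–B3
Every bag has size at most 2, so the width is 2 − 1 = 1 and tw(G) ≤ 1. Since G has at least one edge (e.g. 3–2), it is not an edgeless graph, so tw(G) ≥ 1. Therefore the treewidth is 1.

1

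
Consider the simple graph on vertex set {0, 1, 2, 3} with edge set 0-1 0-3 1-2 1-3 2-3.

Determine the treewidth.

2

A width-2 tree decomposition is:
Bags: B1 = {1, 2, 3}  B2 = {0, 1, 3}
Tree: B1–B2
The largest bag has 3 vertices, giving width 2; this decomposition certifies tw(G) ≤ 2. Conversely, {0, 1, 3} is a clique of size 3, and the vertices of any clique must share a bag in every tree decomposition; so some bag has ≥ 3 vertices and tw(G) ≥ 2. Combining the bounds, tw(G) = 2.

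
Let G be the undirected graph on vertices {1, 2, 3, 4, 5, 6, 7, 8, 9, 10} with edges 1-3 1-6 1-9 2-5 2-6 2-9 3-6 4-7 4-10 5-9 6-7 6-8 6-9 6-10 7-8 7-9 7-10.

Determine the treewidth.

A width-2 tree decomposition is:
Bags: B1 = {2, 6, 9}  B2 = {1, 6, 9}  B3 = {2, 5, 9}  B4 = {6, 7, 9}  B5 = {1, 3, 6}  B6 = {6, 7, 8}  B7 = {6, 7, 10}  B8 = {4, 7, 10}
Tree: B1–B2, B1–B3, B2–B4, B2–B5, B4–B6, B6–B7, B7–B8
Each bag holds 3 vertices, so the decomposition has width 2, which upper-bounds the treewidth. On the other hand G contains the 3-clique {4, 7, 10}. A clique must lie in a single bag of any decomposition, so no decomposition can have width below 2. The upper and lower bounds meet at 2, so that is the treewidth.

2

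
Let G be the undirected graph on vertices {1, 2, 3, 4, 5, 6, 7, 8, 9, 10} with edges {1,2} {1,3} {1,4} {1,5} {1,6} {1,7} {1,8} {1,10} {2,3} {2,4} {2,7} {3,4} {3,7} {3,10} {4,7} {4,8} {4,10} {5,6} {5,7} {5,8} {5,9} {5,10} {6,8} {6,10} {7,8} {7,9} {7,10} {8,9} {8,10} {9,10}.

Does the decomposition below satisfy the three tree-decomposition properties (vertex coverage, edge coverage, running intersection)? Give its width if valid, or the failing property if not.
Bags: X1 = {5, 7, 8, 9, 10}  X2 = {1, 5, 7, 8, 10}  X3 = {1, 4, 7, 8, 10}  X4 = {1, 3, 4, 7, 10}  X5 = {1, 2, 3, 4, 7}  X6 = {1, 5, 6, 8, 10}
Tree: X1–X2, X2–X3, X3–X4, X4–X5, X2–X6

Yes; width 4.

Vertex coverage: the bags together contain {1, 2, 3, 4, 5, 6, 7, 8, 9, 10}, the full vertex set. Edge coverage: each edge of G has both endpoints in at least one bag. Running intersection: for every vertex, the bags containing it form a connected subtree. All three properties hold, so this is a valid tree decomposition of width max|bag| − 1 = 4, and hence tw(G) ≤ 4.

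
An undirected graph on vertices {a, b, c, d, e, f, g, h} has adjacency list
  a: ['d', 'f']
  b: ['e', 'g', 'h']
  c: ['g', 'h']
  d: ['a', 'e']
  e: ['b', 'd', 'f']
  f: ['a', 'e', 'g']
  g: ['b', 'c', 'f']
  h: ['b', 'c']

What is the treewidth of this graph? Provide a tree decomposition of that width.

Every bag has size at most 3, so the width is 3 − 1 = 2 and tw(G) ≤ 2. Since h–c–g–b–h is a cycle in G, G is not acyclic. Forests are exactly the graphs of treewidth ≤ 1, so tw(G) ≥ 2. Therefore the treewidth is 2.

Treewidth 2.
One such decomposition:
Bags: B1 = {b, c, h}  B2 = {b, c, g}  B3 = {b, e, g}  B4 = {e, f, g}  B5 = {d, e, f}  B6 = {a, d, f}
Tree: B1–B2, B2–B3, B3–B4, B4–B5, B5–B6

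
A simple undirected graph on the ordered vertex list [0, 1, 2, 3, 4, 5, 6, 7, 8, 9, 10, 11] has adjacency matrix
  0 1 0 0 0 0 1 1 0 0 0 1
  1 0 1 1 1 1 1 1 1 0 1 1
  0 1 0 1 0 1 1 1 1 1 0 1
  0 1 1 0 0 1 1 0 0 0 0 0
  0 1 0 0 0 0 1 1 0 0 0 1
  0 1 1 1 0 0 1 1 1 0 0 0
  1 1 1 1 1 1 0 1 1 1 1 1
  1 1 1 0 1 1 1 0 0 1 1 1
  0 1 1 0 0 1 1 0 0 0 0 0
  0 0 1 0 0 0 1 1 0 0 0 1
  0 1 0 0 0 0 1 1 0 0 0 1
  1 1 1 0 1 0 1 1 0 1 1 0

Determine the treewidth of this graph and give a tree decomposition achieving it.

Treewidth 4.
One such decomposition:
Bags: B1 = {1, 2, 5, 6, 7}  B2 = {1, 2, 6, 7, 11}  B3 = {1, 6, 7, 10, 11}  B4 = {1, 4, 6, 7, 11}  B5 = {2, 6, 7, 9, 11}  B6 = {0, 1, 6, 7, 11}  B7 = {1, 2, 5, 6, 8}  B8 = {1, 2, 3, 5, 6}
Tree: B1–B2, B2–B3, B3–B4, B2–B5, B4–B6, B1–B7, B7–B8

The largest bag has 5 vertices, giving width 4; this decomposition certifies tw(G) ≤ 4. For the lower bound, the 5 vertices {1, 2, 5, 6, 8} are pairwise adjacent, and any tree decomposition puts a clique entirely inside one bag — forcing width ≥ 4. Therefore the treewidth is 4.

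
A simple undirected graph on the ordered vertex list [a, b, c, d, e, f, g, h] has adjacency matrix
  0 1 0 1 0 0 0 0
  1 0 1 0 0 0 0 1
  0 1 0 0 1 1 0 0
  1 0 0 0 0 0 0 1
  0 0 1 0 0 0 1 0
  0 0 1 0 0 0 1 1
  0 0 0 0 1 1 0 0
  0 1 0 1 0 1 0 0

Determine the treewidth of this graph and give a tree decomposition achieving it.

Each bag holds 3 vertices, so the decomposition has width 2, which upper-bounds the treewidth. Since d–a–b–h–d is a cycle in G, G is not acyclic. Forests are exactly the graphs of treewidth ≤ 1, so tw(G) ≥ 2. Therefore the treewidth is 2.

Treewidth 2.
Bags: B1 = {a, d, h}  B2 = {a, b, h}  B3 = {b, f, h}  B4 = {b, c, f}  B5 = {c, f, g}  B6 = {c, e, g}
Tree: B1–B2, B2–B3, B3–B4, B4–B5, B5–B6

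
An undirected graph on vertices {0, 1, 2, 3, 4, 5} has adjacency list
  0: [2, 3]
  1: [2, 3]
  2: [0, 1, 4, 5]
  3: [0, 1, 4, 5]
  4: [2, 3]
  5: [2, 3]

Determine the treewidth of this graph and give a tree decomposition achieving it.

Treewidth 2.
Bags: B1 = {0, 2, 3}  B2 = {1, 2, 3}  B3 = {2, 3, 5}  B4 = {2, 3, 4}
Tree: B1–B2, B2–B3, B3–B4

The largest bag has 3 vertices, giving width 2; this decomposition certifies tw(G) ≤ 2. Since 3–0–2–1–3 is a cycle in G, G is not acyclic. Forests are exactly the graphs of treewidth ≤ 1, so tw(G) ≥ 2. Hence tw(G) = 2 exactly.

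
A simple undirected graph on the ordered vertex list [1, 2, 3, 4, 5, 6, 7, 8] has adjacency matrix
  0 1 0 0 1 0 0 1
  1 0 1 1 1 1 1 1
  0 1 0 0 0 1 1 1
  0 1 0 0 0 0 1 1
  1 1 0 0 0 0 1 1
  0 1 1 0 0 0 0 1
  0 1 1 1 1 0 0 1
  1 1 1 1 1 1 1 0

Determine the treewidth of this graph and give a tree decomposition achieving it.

Every bag has size at most 4, so the width is 4 − 1 = 3 and tw(G) ≤ 3. For the lower bound, the 4 vertices {1, 2, 5, 8} are pairwise adjacent, and any tree decomposition puts a clique entirely inside one bag — forcing width ≥ 3. Therefore the treewidth is 3.

Treewidth 3.
One such decomposition:
Bags: B1 = {1, 2, 5, 8}  B2 = {2, 5, 7, 8}  B3 = {2, 3, 7, 8}  B4 = {2, 3, 6, 8}  B5 = {2, 4, 7, 8}
Tree: B1–B2, B2–B3, B3–B4, B2–B5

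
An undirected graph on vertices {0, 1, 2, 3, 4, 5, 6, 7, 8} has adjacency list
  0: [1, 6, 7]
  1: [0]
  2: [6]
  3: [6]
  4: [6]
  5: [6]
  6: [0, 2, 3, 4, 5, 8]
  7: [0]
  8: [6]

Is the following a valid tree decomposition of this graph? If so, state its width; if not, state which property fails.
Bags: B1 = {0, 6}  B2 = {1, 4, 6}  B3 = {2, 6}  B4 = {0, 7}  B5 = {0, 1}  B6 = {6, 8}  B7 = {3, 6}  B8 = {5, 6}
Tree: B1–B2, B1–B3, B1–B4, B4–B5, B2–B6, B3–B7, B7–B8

A tree decomposition must satisfy three properties: every vertex lies in some bag; for every edge, both endpoints lie together in some bag; and for every vertex, the bags containing it form a connected subtree. Here bags containing vertex 1 are not connected in the tree, so the decomposition is invalid.

No — bags containing vertex 1 are not connected in the tree.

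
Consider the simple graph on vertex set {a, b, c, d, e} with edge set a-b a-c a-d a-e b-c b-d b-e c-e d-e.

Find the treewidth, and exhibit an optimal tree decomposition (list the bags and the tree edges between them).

Treewidth 3.
One such decomposition:
Bags: B1 = {a, b, c, e}  B2 = {a, b, d, e}
Tree: B1–B2

Every bag has size at most 4, so the width is 4 − 1 = 3 and tw(G) ≤ 3. On the other hand G contains the 4-clique {a, b, d, e}. A clique must lie in a single bag of any decomposition, so no decomposition can have width below 3. The upper and lower bounds meet at 3, so that is the treewidth.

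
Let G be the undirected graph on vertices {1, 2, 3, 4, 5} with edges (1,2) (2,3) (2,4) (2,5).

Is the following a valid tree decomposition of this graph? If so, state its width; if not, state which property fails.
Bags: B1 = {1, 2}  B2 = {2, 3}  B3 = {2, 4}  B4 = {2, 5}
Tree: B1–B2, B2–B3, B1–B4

Checking the three conditions: (i) the bags cover all of {1, 2, 3, 4, 5}; (ii) for each edge, some bag contains both endpoints; (iii) the bags containing any fixed vertex form a subtree. All hold, so the decomposition is valid with width 2 − 1 = 1.

Yes; width 1.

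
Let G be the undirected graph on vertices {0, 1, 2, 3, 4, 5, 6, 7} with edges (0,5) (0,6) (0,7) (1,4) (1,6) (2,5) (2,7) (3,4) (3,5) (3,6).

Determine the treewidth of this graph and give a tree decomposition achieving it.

Every bag has size at most 3, so the width is 3 − 1 = 2 and tw(G) ≤ 2. The edges 4–1–6–3–4 form a cycle, so G is not a tree and its treewidth is at least 2. The upper and lower bounds meet at 2, so that is the treewidth.

Treewidth 2.
Bags: B1 = {1, 3, 4}  B2 = {1, 3, 6}  B3 = {3, 5, 6}  B4 = {0, 5, 6}  B5 = {0, 2, 5}  B6 = {0, 2, 7}
Tree: B1–B2, B2–B3, B3–B4, B4–B5, B5–B6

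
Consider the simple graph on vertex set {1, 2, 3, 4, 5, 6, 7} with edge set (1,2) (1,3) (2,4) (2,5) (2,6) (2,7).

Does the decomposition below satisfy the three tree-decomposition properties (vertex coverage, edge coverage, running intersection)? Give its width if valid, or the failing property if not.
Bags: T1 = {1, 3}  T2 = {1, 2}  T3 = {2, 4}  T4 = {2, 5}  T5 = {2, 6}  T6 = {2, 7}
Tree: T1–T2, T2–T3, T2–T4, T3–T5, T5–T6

Yes; width 1.

Vertex coverage: the bags together contain {1, 2, 3, 4, 5, 6, 7}, the full vertex set. Edge coverage: each edge of G has both endpoints in at least one bag. Running intersection: for every vertex, the bags containing it form a connected subtree. All three properties hold, so this is a valid tree decomposition of width max|bag| − 1 = 1, and hence tw(G) ≤ 1.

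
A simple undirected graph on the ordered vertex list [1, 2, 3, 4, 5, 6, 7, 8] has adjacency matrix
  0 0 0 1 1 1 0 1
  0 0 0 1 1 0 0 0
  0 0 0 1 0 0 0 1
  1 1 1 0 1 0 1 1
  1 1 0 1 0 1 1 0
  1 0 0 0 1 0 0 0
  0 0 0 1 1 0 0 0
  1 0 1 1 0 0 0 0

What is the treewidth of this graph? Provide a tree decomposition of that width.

The largest bag has 3 vertices, giving width 2; this decomposition certifies tw(G) ≤ 2. Conversely, {1, 4, 8} is a clique of size 3, and the vertices of any clique must share a bag in every tree decomposition; so some bag has ≥ 3 vertices and tw(G) ≥ 2. Therefore the treewidth is 2.

Treewidth 2.
One optimal decomposition is:
Bags: B1 = {1, 4, 5}  B2 = {1, 5, 6}  B3 = {1, 4, 8}  B4 = {4, 5, 7}  B5 = {2, 4, 5}  B6 = {3, 4, 8}
Tree: B1–B2, B1–B3, B1–B4, B1–B5, B3–B6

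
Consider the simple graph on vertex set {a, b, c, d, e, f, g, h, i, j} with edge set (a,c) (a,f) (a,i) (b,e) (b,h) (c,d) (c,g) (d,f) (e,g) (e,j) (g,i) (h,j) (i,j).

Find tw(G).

2

A width-2 tree decomposition is:
Bags: B1 = {b, e, h}  B2 = {e, h, j}  B3 = {e, g, j}  B4 = {g, i, j}  B5 = {c, g, i}  B6 = {a, c, i}  B7 = {a, c, d}  B8 = {a, d, f}
Tree: B1–B2, B2–B3, B3–B4, B4–B5, B5–B6, B6–B7, B7–B8
Each bag holds 3 vertices, so the decomposition has width 2, which upper-bounds the treewidth. Since b–h–j–e–b is a cycle in G, G is not acyclic. Forests are exactly the graphs of treewidth ≤ 1, so tw(G) ≥ 2. Therefore the treewidth is 2.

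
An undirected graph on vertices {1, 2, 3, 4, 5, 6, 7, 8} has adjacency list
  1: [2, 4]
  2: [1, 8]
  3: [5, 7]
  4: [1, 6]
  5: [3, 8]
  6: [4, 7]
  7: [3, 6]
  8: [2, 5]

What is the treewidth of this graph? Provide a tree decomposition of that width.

Treewidth 2.
Bags: B1 = {2, 5, 8}  B2 = {2, 3, 5}  B3 = {2, 3, 7}  B4 = {2, 6, 7}  B5 = {2, 4, 6}  B6 = {1, 2, 4}
Tree: B1–B2, B2–B3, B3–B4, B4–B5, B5–B6

The largest bag has 3 vertices, giving width 2; this decomposition certifies tw(G) ≤ 2. The edges 2–8–5–3–7–6–4–1–2 form a cycle, so G is not a tree and its treewidth is at least 2. Hence tw(G) = 2 exactly.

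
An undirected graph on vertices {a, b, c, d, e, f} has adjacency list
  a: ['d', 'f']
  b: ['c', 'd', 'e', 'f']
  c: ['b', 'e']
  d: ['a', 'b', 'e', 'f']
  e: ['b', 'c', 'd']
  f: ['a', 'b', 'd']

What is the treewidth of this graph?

2

A width-2 tree decomposition is:
Bags: B1 = {b, c, e}  B2 = {b, d, e}  B3 = {b, d, f}  B4 = {a, d, f}
Tree: B1–B2, B2–B3, B3–B4
The largest bag has 3 vertices, giving width 2; this decomposition certifies tw(G) ≤ 2. For the lower bound, the 3 vertices {b, d, e} are pairwise adjacent, and any tree decomposition puts a clique entirely inside one bag — forcing width ≥ 2. Therefore the treewidth is 2.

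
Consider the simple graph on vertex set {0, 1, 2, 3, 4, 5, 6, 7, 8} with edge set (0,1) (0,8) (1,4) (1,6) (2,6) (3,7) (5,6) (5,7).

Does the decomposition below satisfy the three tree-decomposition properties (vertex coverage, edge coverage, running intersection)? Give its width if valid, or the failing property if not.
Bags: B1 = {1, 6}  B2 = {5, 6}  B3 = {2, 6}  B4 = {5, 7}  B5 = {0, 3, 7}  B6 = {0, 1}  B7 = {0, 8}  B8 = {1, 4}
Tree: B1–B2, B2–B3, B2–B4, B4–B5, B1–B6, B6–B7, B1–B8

A tree decomposition must satisfy three properties: every vertex lies in some bag; for every edge, both endpoints lie together in some bag; and for every vertex, the bags containing it form a connected subtree. Here bags containing vertex 0 are not connected in the tree, so the decomposition is invalid.

No — bags containing vertex 0 are not connected in the tree.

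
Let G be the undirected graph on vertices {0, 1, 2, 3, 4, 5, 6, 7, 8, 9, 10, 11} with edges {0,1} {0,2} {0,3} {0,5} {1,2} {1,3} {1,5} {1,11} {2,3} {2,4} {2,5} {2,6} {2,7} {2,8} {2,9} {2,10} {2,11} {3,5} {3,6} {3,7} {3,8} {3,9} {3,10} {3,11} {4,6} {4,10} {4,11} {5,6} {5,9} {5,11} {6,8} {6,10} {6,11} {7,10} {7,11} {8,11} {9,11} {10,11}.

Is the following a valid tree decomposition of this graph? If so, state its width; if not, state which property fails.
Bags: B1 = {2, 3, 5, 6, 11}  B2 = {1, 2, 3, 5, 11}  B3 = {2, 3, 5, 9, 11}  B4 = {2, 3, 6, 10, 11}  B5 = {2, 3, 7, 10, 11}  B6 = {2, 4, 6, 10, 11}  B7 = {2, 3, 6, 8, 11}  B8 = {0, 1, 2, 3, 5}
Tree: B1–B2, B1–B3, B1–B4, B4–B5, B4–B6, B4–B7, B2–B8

Checking the three conditions: (i) the bags cover all of {0, 1, 2, 3, 4, 5, 6, 7, 8, 9, 10, 11}; (ii) for each edge, some bag contains both endpoints; (iii) the bags containing any fixed vertex form a subtree. All hold, so the decomposition is valid with width 5 − 1 = 4.

Yes; width 4.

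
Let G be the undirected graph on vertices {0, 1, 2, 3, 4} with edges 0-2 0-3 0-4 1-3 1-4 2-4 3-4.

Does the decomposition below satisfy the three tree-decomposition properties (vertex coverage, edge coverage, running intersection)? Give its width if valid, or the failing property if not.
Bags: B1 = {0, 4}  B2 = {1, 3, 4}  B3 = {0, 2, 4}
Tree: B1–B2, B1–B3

A tree decomposition must satisfy three properties: every vertex lies in some bag; for every edge, both endpoints lie together in some bag; and for every vertex, the bags containing it form a connected subtree. Here edge (3,0) lies in no bag, so the decomposition is invalid.

No — edge (3,0) lies in no bag.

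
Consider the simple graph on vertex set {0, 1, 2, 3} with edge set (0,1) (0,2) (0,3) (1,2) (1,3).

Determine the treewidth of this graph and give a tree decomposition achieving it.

Treewidth 2.
Bags: B1 = {0, 1, 3}  B2 = {0, 1, 2}
Tree: B1–B2

Every bag has size at most 3, so the width is 3 − 1 = 2 and tw(G) ≤ 2. Conversely, {0, 1, 2} is a clique of size 3, and the vertices of any clique must share a bag in every tree decomposition; so some bag has ≥ 3 vertices and tw(G) ≥ 2. Combining the bounds, tw(G) = 2.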